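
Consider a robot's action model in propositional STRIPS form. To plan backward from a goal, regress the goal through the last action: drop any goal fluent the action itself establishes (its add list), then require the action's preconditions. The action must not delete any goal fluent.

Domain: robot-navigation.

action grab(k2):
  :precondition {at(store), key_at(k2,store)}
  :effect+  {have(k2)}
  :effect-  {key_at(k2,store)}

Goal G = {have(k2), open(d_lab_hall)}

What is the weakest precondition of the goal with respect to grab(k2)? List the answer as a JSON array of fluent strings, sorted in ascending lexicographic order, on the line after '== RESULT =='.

Regress:
  G ∩ del = {}  (empty — regression defined)
  G \ add = {have(k2), open(d_lab_hall)} \ {have(k2)} = {open(d_lab_hall)}
  ∪ pre   = {open(d_lab_hall)} ∪ {at(store), key_at(k2,store)}
          = {at(store), key_at(k2,store), open(d_lab_hall)}

== RESULT ==
["at(store)", "key_at(k2,store)", "open(d_lab_hall)"]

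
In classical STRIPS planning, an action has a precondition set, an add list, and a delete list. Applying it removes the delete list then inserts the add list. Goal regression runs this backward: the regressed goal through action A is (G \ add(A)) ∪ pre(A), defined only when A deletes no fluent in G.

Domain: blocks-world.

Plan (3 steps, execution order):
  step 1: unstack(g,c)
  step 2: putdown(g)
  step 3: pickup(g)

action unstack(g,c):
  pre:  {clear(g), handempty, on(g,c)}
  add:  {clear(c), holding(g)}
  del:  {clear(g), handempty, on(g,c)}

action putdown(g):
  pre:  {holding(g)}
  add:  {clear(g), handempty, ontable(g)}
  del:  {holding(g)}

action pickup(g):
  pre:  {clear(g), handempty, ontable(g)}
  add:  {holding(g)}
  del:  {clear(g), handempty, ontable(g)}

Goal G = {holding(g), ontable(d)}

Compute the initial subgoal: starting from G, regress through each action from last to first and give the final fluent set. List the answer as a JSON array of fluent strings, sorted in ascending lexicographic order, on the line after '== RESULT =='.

Work backward from the goal:
  through step 3 (pickup(g)): drop {holding(g)}, keep {ontable(d)}, require {clear(g), handempty, ontable(g)}
    → {clear(g), handempty, ontable(d), ontable(g)}
  through step 2 (putdown(g)): drop {clear(g), handempty, ontable(g)}, keep {ontable(d)}, require {holding(g)}
    → {holding(g), ontable(d)}
  through step 1 (unstack(g,c)): drop {holding(g)}, keep {ontable(d)}, require {clear(g), handempty, on(g,c)}
    → {clear(g), handempty, on(g,c), ontable(d)}

== RESULT ==
["clear(g)", "handempty", "on(g,c)", "ontable(d)"]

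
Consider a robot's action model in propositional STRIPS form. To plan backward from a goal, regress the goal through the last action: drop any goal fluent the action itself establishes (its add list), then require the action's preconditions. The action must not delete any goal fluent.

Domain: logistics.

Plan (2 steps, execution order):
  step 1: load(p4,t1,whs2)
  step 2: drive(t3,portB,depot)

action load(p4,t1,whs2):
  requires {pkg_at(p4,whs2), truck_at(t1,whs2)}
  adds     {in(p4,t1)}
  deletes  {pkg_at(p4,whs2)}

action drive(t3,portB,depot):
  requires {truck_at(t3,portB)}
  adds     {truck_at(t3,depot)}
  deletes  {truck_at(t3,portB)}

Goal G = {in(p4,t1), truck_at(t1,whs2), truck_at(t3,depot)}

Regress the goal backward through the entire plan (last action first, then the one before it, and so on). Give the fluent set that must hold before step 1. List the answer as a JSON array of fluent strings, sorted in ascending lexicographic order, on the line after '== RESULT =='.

Regress step by step:
  through step 2 (drive(t3,portB,depot)): drop {truck_at(t3,depot)}, keep {in(p4,t1), truck_at(t1,whs2)}, require {truck_at(t3,portB)}
    → {in(p4,t1), truck_at(t1,whs2), truck_at(t3,portB)}
  through step 1 (load(p4,t1,whs2)): drop {in(p4,t1)}, keep {truck_at(t1,whs2), truck_at(t3,portB)}, require {pkg_at(p4,whs2), truck_at(t1,whs2)}
    → {pkg_at(p4,whs2), truck_at(t1,whs2), truck_at(t3,portB)}

== RESULT ==
["pkg_at(p4,whs2)", "truck_at(t1,whs2)", "truck_at(t3,portB)"]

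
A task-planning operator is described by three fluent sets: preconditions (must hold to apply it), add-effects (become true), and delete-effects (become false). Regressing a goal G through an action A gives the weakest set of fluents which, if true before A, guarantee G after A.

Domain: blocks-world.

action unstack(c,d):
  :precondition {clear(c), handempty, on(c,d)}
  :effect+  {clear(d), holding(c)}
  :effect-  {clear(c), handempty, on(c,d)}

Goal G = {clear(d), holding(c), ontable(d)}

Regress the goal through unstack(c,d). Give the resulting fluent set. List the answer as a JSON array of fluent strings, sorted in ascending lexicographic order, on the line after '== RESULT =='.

Compute (G \ add) ∪ pre:
  G ∩ del = {}  (empty — regression defined)
  G \ add = {clear(d), holding(c), ontable(d)} \ {clear(d), holding(c)} = {ontable(d)}
  ∪ pre   = {ontable(d)} ∪ {clear(c), handempty, on(c,d)}
          = {clear(c), handempty, on(c,d), ontable(d)}

== RESULT ==
["clear(c)", "handempty", "on(c,d)", "ontable(d)"]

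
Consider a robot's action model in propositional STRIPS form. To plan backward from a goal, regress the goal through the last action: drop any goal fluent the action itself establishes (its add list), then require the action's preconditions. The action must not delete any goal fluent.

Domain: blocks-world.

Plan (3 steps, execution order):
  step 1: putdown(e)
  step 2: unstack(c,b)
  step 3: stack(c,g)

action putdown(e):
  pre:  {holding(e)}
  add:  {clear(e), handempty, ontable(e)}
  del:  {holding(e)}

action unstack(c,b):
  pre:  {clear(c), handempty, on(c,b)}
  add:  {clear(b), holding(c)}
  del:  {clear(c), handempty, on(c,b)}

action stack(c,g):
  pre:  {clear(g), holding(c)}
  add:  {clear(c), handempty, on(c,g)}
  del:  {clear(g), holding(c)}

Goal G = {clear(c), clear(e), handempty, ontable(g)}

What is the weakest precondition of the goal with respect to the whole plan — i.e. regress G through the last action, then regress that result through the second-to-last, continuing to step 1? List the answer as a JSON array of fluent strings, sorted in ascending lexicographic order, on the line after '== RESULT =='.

Work backward from the goal:
  through step 3 (stack(c,g)): drop {clear(c), handempty}, keep {clear(e), ontable(g)}, require {clear(g), holding(c)}
    → {clear(e), clear(g), holding(c), ontable(g)}
  through step 2 (unstack(c,b)): drop {holding(c)}, keep {clear(e), clear(g), ontable(g)}, require {clear(c), handempty, on(c,b)}
    → {clear(c), clear(e), clear(g), handempty, on(c,b), ontable(g)}
  through step 1 (putdown(e)): drop {clear(e), handempty}, keep {clear(c), clear(g), on(c,b), ontable(g)}, require {holding(e)}
    → {clear(c), clear(g), holding(e), on(c,b), ontable(g)}

== RESULT ==
["clear(c)", "clear(g)", "holding(e)", "on(c,b)", "ontable(g)"]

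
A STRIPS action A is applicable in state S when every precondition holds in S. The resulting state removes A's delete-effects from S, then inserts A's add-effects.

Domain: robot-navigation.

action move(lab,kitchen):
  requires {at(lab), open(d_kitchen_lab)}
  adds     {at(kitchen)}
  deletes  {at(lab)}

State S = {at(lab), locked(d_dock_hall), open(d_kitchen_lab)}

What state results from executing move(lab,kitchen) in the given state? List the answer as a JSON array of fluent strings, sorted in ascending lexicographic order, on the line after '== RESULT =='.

Compute (S \ del) ∪ add:
  pre ⊆ S: {at(lab), open(d_kitchen_lab)} ⊆ S  — applicable
  S \ del = {locked(d_dock_hall), open(d_kitchen_lab)}
  ∪ add   = {at(kitchen), locked(d_dock_hall), open(d_kitchen_lab)}

== RESULT ==
["at(kitchen)", "locked(d_dock_hall)", "open(d_kitchen_lab)"]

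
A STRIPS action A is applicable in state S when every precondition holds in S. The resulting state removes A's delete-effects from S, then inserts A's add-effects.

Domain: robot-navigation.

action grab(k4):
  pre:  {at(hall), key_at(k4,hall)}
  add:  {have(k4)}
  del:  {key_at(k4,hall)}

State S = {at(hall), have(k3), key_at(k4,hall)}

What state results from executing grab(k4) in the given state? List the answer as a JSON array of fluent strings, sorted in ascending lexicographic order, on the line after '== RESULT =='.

Progress:
  pre ⊆ S: {at(hall), key_at(k4,hall)} ⊆ S  — applicable
  S \ del = {at(hall), have(k3)}
  ∪ add   = {at(hall), have(k3), have(k4)}

== RESULT ==
["at(hall)", "have(k3)", "have(k4)"]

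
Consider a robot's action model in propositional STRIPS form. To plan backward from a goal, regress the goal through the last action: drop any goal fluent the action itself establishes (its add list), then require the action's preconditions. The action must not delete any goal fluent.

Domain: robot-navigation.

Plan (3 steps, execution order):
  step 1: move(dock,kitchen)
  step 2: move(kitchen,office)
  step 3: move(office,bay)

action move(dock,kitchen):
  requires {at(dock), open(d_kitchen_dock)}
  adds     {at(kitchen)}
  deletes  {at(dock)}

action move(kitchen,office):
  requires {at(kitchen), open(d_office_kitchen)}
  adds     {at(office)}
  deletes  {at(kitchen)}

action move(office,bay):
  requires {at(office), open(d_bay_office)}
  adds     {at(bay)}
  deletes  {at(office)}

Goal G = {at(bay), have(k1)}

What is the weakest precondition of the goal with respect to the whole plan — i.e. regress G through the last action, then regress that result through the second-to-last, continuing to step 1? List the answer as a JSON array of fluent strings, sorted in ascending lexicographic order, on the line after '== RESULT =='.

Regress step by step:
  through step 3 (move(office,bay)): drop {at(bay)}, keep {have(k1)}, require {at(office), open(d_bay_office)}
    → {at(office), have(k1), open(d_bay_office)}
  through step 2 (move(kitchen,office)): drop {at(office)}, keep {have(k1), open(d_bay_office)}, require {at(kitchen), open(d_office_kitchen)}
    → {at(kitchen), have(k1), open(d_bay_office), open(d_office_kitchen)}
  through step 1 (move(dock,kitchen)): drop {at(kitchen)}, keep {have(k1), open(d_bay_office), open(d_office_kitchen)}, require {at(dock), open(d_kitchen_dock)}
    → {at(dock), have(k1), open(d_bay_office), open(d_kitchen_dock), open(d_office_kitchen)}

== RESULT ==
["at(dock)", "have(k1)", "open(d_bay_office)", "open(d_kitchen_dock)", "open(d_office_kitchen)"]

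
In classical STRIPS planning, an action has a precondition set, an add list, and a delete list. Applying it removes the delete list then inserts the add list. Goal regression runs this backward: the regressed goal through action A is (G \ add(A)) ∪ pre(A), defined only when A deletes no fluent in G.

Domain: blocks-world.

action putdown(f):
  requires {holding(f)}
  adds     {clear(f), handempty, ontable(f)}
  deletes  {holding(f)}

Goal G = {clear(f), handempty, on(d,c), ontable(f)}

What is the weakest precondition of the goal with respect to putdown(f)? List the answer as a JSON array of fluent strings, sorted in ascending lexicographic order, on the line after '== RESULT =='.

Compute (G \ add) ∪ pre:
  G ∩ del = {}  (empty — regression defined)
  G \ add = {clear(f), handempty, on(d,c), ontable(f)} \ {clear(f), handempty, ontable(f)} = {on(d,c)}
  ∪ pre   = {on(d,c)} ∪ {holding(f)}
          = {holding(f), on(d,c)}

== RESULT ==
["holding(f)", "on(d,c)"]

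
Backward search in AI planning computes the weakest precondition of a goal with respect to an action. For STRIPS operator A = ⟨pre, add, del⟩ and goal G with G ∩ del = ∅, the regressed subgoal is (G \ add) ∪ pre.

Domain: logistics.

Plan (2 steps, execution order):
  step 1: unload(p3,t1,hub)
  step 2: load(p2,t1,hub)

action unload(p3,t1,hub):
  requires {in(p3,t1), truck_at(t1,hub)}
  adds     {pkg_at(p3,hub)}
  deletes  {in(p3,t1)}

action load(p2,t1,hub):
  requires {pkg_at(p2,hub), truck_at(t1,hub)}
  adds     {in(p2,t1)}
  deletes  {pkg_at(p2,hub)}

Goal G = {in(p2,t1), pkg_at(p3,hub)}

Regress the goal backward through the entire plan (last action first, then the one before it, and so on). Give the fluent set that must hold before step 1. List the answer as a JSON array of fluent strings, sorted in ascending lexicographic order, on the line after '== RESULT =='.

Regress step by step:
  through step 2 (load(p2,t1,hub)): drop {in(p2,t1)}, keep {pkg_at(p3,hub)}, require {pkg_at(p2,hub), truck_at(t1,hub)}
    → {pkg_at(p2,hub), pkg_at(p3,hub), truck_at(t1,hub)}
  through step 1 (unload(p3,t1,hub)): drop {pkg_at(p3,hub)}, keep {pkg_at(p2,hub), truck_at(t1,hub)}, require {in(p3,t1), truck_at(t1,hub)}
    → {in(p3,t1), pkg_at(p2,hub), truck_at(t1,hub)}

== RESULT ==
["in(p3,t1)", "pkg_at(p2,hub)", "truck_at(t1,hub)"]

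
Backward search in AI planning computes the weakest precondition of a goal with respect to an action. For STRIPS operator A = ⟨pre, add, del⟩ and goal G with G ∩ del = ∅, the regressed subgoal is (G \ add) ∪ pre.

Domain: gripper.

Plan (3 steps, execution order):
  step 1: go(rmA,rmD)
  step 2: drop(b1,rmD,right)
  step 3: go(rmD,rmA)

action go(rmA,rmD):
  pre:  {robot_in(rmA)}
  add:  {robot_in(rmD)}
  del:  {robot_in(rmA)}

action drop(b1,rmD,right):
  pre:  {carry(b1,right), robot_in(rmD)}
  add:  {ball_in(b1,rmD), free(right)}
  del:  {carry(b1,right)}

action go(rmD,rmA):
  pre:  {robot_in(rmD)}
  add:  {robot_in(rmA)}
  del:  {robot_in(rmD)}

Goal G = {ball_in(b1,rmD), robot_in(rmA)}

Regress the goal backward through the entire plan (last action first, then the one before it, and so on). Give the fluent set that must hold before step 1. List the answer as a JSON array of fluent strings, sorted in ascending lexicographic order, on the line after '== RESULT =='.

Regress step by step:
  through step 3 (go(rmD,rmA)): drop {robot_in(rmA)}, keep {ball_in(b1,rmD)}, require {robot_in(rmD)}
    → {ball_in(b1,rmD), robot_in(rmD)}
  through step 2 (drop(b1,rmD,right)): drop {ball_in(b1,rmD)}, keep {robot_in(rmD)}, require {carry(b1,right), robot_in(rmD)}
    → {carry(b1,right), robot_in(rmD)}
  through step 1 (go(rmA,rmD)): drop {robot_in(rmD)}, keep {carry(b1,right)}, require {robot_in(rmA)}
    → {carry(b1,right), robot_in(rmA)}

== RESULT ==
["carry(b1,right)", "robot_in(rmA)"]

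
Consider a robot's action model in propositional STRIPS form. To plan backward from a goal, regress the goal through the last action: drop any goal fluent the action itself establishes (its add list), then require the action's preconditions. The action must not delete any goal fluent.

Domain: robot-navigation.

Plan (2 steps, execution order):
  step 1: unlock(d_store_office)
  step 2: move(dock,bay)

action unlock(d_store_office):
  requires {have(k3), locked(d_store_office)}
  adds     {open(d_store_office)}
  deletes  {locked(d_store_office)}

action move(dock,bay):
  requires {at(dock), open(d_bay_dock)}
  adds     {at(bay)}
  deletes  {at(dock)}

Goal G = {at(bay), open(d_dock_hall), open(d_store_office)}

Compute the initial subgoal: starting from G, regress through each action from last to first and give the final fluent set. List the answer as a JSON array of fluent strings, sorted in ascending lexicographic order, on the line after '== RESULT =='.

Work backward from the goal:
  through step 2 (move(dock,bay)): drop {at(bay)}, keep {open(d_dock_hall), open(d_store_office)}, require {at(dock), open(d_bay_dock)}
    → {at(dock), open(d_bay_dock), open(d_dock_hall), open(d_store_office)}
  through step 1 (unlock(d_store_office)): drop {open(d_store_office)}, keep {at(dock), open(d_bay_dock), open(d_dock_hall)}, require {have(k3), locked(d_store_office)}
    → {at(dock), have(k3), locked(d_store_office), open(d_bay_dock), open(d_dock_hall)}

== RESULT ==
["at(dock)", "have(k3)", "locked(d_store_office)", "open(d_bay_dock)", "open(d_dock_hall)"]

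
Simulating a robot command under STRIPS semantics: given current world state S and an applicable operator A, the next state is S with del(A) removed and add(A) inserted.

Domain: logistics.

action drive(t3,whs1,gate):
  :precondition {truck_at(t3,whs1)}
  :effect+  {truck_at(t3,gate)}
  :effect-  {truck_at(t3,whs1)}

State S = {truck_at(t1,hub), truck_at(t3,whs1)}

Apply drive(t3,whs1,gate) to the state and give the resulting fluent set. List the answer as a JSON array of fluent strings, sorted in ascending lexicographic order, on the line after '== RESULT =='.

Compute (S \ del) ∪ add:
  pre ⊆ S: {truck_at(t3,whs1)} ⊆ S  — applicable
  S \ del = {truck_at(t1,hub)}
  ∪ add   = {truck_at(t1,hub), truck_at(t3,gate)}

== RESULT ==
["truck_at(t1,hub)", "truck_at(t3,gate)"]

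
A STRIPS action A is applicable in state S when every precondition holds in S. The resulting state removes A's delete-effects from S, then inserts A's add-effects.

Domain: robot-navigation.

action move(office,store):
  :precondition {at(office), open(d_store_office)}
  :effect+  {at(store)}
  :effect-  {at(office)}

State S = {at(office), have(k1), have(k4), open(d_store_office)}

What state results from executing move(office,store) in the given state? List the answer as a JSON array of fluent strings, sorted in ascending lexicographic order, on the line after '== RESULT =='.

Compute (S \ del) ∪ add:
  pre ⊆ S: {at(office), open(d_store_office)} ⊆ S  — applicable
  S \ del = {have(k1), have(k4), open(d_store_office)}
  ∪ add   = {at(store), have(k1), have(k4), open(d_store_office)}

== RESULT ==
["at(store)", "have(k1)", "have(k4)", "open(d_store_office)"]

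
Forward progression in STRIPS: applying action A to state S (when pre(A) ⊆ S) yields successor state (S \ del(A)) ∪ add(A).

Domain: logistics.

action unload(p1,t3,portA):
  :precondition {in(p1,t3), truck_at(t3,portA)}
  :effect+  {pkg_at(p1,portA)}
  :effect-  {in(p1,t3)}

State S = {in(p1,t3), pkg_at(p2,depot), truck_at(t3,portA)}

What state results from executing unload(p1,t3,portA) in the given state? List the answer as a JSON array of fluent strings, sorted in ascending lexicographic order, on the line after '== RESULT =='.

Compute (S \ del) ∪ add:
  pre ⊆ S: {in(p1,t3), truck_at(t3,portA)} ⊆ S  — applicable
  S \ del = {pkg_at(p2,depot), truck_at(t3,portA)}
  ∪ add   = {pkg_at(p1,portA), pkg_at(p2,depot), truck_at(t3,portA)}

== RESULT ==
["pkg_at(p1,portA)", "pkg_at(p2,depot)", "truck_at(t3,portA)"]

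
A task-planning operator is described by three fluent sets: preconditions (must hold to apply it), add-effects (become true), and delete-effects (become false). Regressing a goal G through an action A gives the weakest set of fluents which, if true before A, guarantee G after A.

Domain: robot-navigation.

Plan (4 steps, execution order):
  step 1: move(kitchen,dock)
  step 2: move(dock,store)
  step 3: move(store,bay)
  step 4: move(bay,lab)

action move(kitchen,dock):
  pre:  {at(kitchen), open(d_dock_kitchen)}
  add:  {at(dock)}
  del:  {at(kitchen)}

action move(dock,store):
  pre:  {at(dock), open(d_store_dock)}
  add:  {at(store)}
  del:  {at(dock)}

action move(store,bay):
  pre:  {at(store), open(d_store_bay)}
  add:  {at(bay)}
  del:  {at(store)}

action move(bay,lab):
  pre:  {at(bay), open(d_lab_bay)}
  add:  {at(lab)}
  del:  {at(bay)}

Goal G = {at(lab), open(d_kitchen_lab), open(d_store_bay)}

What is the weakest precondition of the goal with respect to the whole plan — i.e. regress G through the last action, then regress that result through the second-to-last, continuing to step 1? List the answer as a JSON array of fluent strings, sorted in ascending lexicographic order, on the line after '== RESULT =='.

Regress step by step:
  through step 4 (move(bay,lab)): drop {at(lab)}, keep {open(d_kitchen_lab), open(d_store_bay)}, require {at(bay), open(d_lab_bay)}
    → {at(bay), open(d_kitchen_lab), open(d_lab_bay), open(d_store_bay)}
  through step 3 (move(store,bay)): drop {at(bay)}, keep {open(d_kitchen_lab), open(d_lab_bay), open(d_store_bay)}, require {at(store), open(d_store_bay)}
    → {at(store), open(d_kitchen_lab), open(d_lab_bay), open(d_store_bay)}
  through step 2 (move(dock,store)): drop {at(store)}, keep {open(d_kitchen_lab), open(d_lab_bay), open(d_store_bay)}, require {at(dock), open(d_store_dock)}
    → {at(dock), open(d_kitchen_lab), open(d_lab_bay), open(d_store_bay), open(d_store_dock)}
  through step 1 (move(kitchen,dock)): drop {at(dock)}, keep {open(d_kitchen_lab), open(d_lab_bay), open(d_store_bay), open(d_store_dock)}, require {at(kitchen), open(d_dock_kitchen)}
    → {at(kitchen), open(d_dock_kitchen), open(d_kitchen_lab), open(d_lab_bay), open(d_store_bay), open(d_store_dock)}

== RESULT ==
["at(kitchen)", "open(d_dock_kitchen)", "open(d_kitchen_lab)", "open(d_lab_bay)", "open(d_store_bay)", "open(d_store_dock)"]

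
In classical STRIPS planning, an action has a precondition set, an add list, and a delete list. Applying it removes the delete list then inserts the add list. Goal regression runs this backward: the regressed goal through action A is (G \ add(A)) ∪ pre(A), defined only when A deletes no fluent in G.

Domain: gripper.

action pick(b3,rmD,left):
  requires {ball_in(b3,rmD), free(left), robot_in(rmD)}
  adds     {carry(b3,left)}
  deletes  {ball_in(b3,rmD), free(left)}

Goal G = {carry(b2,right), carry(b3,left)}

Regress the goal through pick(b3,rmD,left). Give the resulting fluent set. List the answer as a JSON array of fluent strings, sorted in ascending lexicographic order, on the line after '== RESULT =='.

Compute (G \ add) ∪ pre:
  G ∩ del = {}  (empty — regression defined)
  G \ add = {carry(b2,right), carry(b3,left)} \ {carry(b3,left)} = {carry(b2,right)}
  ∪ pre   = {carry(b2,right)} ∪ {ball_in(b3,rmD), free(left), robot_in(rmD)}
          = {ball_in(b3,rmD), carry(b2,right), free(left), robot_in(rmD)}

== RESULT ==
["ball_in(b3,rmD)", "carry(b2,right)", "free(left)", "robot_in(rmD)"]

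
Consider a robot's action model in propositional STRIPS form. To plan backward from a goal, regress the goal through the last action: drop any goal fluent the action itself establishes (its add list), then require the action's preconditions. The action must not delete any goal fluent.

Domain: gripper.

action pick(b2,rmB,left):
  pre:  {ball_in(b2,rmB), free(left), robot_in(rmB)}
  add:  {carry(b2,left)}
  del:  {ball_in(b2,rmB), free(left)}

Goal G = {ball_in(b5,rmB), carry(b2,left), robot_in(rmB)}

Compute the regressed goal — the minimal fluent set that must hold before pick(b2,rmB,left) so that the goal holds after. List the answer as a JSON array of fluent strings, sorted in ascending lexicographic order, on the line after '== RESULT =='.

Regress:
  G ∩ del = {}  (empty — regression defined)
  G \ add = {ball_in(b5,rmB), carry(b2,left), robot_in(rmB)} \ {carry(b2,left)} = {ball_in(b5,rmB), robot_in(rmB)}
  ∪ pre   = {ball_in(b5,rmB), robot_in(rmB)} ∪ {ball_in(b2,rmB), free(left), robot_in(rmB)}
          = {ball_in(b2,rmB), ball_in(b5,rmB), free(left), robot_in(rmB)}

== RESULT ==
["ball_in(b2,rmB)", "ball_in(b5,rmB)", "free(left)", "robot_in(rmB)"]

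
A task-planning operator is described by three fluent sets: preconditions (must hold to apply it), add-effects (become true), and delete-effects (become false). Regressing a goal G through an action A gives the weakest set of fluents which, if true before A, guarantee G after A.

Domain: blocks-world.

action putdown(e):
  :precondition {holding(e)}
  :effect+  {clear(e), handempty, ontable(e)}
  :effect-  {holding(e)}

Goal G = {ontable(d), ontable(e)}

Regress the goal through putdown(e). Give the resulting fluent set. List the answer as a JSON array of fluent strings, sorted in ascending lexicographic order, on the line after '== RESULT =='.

Regress:
  G ∩ del = {}  (empty — regression defined)
  G \ add = {ontable(d), ontable(e)} \ {clear(e), handempty, ontable(e)} = {ontable(d)}
  ∪ pre   = {ontable(d)} ∪ {holding(e)}
          = {holding(e), ontable(d)}

== RESULT ==
["holding(e)", "ontable(d)"]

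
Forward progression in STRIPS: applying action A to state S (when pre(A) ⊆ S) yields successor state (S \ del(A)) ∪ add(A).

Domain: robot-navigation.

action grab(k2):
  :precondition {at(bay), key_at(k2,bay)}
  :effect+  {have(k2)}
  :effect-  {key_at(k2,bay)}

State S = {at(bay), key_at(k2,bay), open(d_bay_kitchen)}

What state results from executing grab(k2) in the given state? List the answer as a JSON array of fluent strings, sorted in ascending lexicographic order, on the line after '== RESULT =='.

Compute (S \ del) ∪ add:
  pre ⊆ S: {at(bay), key_at(k2,bay)} ⊆ S  — applicable
  S \ del = {at(bay), open(d_bay_kitchen)}
  ∪ add   = {at(bay), have(k2), open(d_bay_kitchen)}

== RESULT ==
["at(bay)", "have(k2)", "open(d_bay_kitchen)"]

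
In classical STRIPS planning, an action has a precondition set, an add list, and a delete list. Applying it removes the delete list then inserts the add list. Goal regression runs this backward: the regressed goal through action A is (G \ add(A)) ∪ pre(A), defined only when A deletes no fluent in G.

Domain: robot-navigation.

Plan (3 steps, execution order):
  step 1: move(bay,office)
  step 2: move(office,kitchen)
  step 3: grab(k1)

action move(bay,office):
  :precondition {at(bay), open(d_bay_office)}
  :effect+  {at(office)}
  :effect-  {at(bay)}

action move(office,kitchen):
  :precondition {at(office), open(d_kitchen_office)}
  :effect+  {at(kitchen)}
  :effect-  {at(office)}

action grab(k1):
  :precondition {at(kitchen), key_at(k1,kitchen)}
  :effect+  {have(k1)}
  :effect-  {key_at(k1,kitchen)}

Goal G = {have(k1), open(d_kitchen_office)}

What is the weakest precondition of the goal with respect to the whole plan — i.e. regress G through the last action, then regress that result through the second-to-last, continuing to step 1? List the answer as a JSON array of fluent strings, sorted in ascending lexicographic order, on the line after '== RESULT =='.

Work backward from the goal:
  through step 3 (grab(k1)): drop {have(k1)}, keep {open(d_kitchen_office)}, require {at(kitchen), key_at(k1,kitchen)}
    → {at(kitchen), key_at(k1,kitchen), open(d_kitchen_office)}
  through step 2 (move(office,kitchen)): drop {at(kitchen)}, keep {key_at(k1,kitchen), open(d_kitchen_office)}, require {at(office), open(d_kitchen_office)}
    → {at(office), key_at(k1,kitchen), open(d_kitchen_office)}
  through step 1 (move(bay,office)): drop {at(office)}, keep {key_at(k1,kitchen), open(d_kitchen_office)}, require {at(bay), open(d_bay_office)}
    → {at(bay), key_at(k1,kitchen), open(d_bay_office), open(d_kitchen_office)}

== RESULT ==
["at(bay)", "key_at(k1,kitchen)", "open(d_bay_office)", "open(d_kitchen_office)"]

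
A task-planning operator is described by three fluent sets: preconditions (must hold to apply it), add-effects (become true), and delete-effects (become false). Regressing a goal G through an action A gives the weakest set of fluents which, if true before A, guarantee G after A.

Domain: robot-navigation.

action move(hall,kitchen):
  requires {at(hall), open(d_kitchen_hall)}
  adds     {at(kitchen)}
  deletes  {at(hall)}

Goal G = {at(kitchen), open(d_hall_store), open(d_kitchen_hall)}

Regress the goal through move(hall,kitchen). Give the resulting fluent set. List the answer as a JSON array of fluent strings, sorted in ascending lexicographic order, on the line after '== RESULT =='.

Regress:
  G ∩ del = {}  (empty — regression defined)
  G \ add = {at(kitchen), open(d_hall_store), open(d_kitchen_hall)} \ {at(kitchen)} = {open(d_hall_store), open(d_kitchen_hall)}
  ∪ pre   = {open(d_hall_store), open(d_kitchen_hall)} ∪ {at(hall), open(d_kitchen_hall)}
          = {at(hall), open(d_hall_store), open(d_kitchen_hall)}

== RESULT ==
["at(hall)", "open(d_hall_store)", "open(d_kitchen_hall)"]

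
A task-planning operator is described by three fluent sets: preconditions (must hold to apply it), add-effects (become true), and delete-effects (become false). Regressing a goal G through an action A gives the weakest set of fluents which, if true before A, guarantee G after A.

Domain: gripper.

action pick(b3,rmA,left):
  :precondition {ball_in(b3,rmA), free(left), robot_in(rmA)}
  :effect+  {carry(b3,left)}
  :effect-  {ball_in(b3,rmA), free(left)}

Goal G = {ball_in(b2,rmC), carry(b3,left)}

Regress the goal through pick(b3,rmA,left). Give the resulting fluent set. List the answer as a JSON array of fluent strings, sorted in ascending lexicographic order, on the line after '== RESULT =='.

Regress:
  G ∩ del = {}  (empty — regression defined)
  G \ add = {ball_in(b2,rmC), carry(b3,left)} \ {carry(b3,left)} = {ball_in(b2,rmC)}
  ∪ pre   = {ball_in(b2,rmC)} ∪ {ball_in(b3,rmA), free(left), robot_in(rmA)}
          = {ball_in(b2,rmC), ball_in(b3,rmA), free(left), robot_in(rmA)}

== RESULT ==
["ball_in(b2,rmC)", "ball_in(b3,rmA)", "free(left)", "robot_in(rmA)"]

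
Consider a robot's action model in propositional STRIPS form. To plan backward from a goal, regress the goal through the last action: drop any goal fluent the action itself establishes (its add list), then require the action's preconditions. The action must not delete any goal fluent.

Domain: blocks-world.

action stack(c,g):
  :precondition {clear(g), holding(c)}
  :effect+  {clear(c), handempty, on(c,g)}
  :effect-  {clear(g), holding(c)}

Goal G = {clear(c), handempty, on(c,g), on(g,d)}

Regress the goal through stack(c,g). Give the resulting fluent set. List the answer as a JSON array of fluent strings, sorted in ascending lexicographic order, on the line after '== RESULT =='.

Compute (G \ add) ∪ pre:
  G ∩ del = {}  (empty — regression defined)
  G \ add = {clear(c), handempty, on(c,g), on(g,d)} \ {clear(c), handempty, on(c,g)} = {on(g,d)}
  ∪ pre   = {on(g,d)} ∪ {clear(g), holding(c)}
          = {clear(g), holding(c), on(g,d)}

== RESULT ==
["clear(g)", "holding(c)", "on(g,d)"]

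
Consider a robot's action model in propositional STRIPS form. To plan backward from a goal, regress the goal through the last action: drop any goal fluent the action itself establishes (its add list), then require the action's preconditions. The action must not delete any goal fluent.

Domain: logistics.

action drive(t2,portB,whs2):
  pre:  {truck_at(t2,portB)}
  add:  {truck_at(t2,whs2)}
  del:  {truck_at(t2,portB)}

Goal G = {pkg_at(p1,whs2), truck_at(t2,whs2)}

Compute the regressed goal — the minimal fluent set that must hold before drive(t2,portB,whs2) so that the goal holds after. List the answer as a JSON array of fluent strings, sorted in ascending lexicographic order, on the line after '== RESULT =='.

Regress:
  G ∩ del = {}  (empty — regression defined)
  G \ add = {pkg_at(p1,whs2), truck_at(t2,whs2)} \ {truck_at(t2,whs2)} = {pkg_at(p1,whs2)}
  ∪ pre   = {pkg_at(p1,whs2)} ∪ {truck_at(t2,portB)}
          = {pkg_at(p1,whs2), truck_at(t2,portB)}

== RESULT ==
["pkg_at(p1,whs2)", "truck_at(t2,portB)"]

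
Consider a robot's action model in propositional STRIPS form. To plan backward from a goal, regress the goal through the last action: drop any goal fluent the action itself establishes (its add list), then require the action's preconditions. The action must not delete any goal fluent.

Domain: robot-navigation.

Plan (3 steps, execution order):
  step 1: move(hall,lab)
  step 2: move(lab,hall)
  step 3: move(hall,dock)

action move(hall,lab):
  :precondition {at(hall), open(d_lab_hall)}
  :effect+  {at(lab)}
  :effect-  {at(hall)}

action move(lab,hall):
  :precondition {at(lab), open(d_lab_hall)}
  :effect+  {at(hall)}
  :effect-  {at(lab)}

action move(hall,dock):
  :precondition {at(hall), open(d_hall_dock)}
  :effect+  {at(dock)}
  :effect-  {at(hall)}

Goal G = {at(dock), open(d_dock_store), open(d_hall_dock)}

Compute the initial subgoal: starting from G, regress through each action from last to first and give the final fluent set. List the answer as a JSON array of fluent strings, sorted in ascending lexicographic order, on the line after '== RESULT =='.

Regress step by step:
  through step 3 (move(hall,dock)): drop {at(dock)}, keep {open(d_dock_store), open(d_hall_dock)}, require {at(hall), open(d_hall_dock)}
    → {at(hall), open(d_dock_store), open(d_hall_dock)}
  through step 2 (move(lab,hall)): drop {at(hall)}, keep {open(d_dock_store), open(d_hall_dock)}, require {at(lab), open(d_lab_hall)}
    → {at(lab), open(d_dock_store), open(d_hall_dock), open(d_lab_hall)}
  through step 1 (move(hall,lab)): drop {at(lab)}, keep {open(d_dock_store), open(d_hall_dock), open(d_lab_hall)}, require {at(hall), open(d_lab_hall)}
    → {at(hall), open(d_dock_store), open(d_hall_dock), open(d_lab_hall)}

== RESULT ==
["at(hall)", "open(d_dock_store)", "open(d_hall_dock)", "open(d_lab_hall)"]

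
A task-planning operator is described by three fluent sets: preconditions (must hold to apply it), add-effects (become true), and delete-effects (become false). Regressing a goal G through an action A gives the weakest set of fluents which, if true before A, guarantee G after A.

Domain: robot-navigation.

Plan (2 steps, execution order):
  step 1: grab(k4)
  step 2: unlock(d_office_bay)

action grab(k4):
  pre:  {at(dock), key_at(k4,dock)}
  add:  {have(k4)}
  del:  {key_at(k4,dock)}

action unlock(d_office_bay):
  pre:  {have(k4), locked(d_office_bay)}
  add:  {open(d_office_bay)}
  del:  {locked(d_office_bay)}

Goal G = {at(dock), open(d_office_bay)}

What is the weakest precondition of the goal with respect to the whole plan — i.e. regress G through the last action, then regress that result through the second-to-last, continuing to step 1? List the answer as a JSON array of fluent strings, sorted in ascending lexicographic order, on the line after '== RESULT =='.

Work backward from the goal:
  through step 2 (unlock(d_office_bay)): drop {open(d_office_bay)}, keep {at(dock)}, require {have(k4), locked(d_office_bay)}
    → {at(dock), have(k4), locked(d_office_bay)}
  through step 1 (grab(k4)): drop {have(k4)}, keep {at(dock), locked(d_office_bay)}, require {at(dock), key_at(k4,dock)}
    → {at(dock), key_at(k4,dock), locked(d_office_bay)}

== RESULT ==
["at(dock)", "key_at(k4,dock)", "locked(d_office_bay)"]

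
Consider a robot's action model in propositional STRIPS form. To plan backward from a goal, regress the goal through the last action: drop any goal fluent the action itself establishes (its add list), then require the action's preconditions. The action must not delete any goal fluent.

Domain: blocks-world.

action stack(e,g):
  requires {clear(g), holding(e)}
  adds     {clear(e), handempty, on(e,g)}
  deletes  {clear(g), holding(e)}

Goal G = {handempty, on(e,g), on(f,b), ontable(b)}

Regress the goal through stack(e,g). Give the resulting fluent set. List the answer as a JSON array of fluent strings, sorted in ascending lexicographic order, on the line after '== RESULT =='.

Regress:
  G ∩ del = {}  (empty — regression defined)
  G \ add = {handempty, on(e,g), on(f,b), ontable(b)} \ {clear(e), handempty, on(e,g)} = {on(f,b), ontable(b)}
  ∪ pre   = {on(f,b), ontable(b)} ∪ {clear(g), holding(e)}
          = {clear(g), holding(e), on(f,b), ontable(b)}

== RESULT ==
["clear(g)", "holding(e)", "on(f,b)", "ontable(b)"]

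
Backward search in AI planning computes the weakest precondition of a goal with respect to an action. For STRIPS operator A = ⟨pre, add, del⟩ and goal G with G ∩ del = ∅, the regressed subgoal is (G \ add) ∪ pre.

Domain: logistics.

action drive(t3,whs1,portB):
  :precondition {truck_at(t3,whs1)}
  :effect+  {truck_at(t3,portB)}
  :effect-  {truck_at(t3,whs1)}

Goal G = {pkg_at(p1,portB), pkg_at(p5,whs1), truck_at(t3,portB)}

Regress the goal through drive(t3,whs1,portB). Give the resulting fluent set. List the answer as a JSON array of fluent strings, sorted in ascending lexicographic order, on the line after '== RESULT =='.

Regress:
  G ∩ del = {}  (empty — regression defined)
  G \ add = {pkg_at(p1,portB), pkg_at(p5,whs1), truck_at(t3,portB)} \ {truck_at(t3,portB)} = {pkg_at(p1,portB), pkg_at(p5,whs1)}
  ∪ pre   = {pkg_at(p1,portB), pkg_at(p5,whs1)} ∪ {truck_at(t3,whs1)}
          = {pkg_at(p1,portB), pkg_at(p5,whs1), truck_at(t3,whs1)}

== RESULT ==
["pkg_at(p1,portB)", "pkg_at(p5,whs1)", "truck_at(t3,whs1)"]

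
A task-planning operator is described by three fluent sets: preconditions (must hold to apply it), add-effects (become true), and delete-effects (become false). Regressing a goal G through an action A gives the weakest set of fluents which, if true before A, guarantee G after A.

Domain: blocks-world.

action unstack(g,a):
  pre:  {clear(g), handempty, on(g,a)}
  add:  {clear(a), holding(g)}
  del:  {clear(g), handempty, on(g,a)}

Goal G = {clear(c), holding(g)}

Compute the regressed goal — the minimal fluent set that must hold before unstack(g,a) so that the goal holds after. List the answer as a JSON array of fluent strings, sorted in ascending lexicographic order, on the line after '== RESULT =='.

Compute (G \ add) ∪ pre:
  G ∩ del = {}  (empty — regression defined)
  G \ add = {clear(c), holding(g)} \ {clear(a), holding(g)} = {clear(c)}
  ∪ pre   = {clear(c)} ∪ {clear(g), handempty, on(g,a)}
          = {clear(c), clear(g), handempty, on(g,a)}

== RESULT ==
["clear(c)", "clear(g)", "handempty", "on(g,a)"]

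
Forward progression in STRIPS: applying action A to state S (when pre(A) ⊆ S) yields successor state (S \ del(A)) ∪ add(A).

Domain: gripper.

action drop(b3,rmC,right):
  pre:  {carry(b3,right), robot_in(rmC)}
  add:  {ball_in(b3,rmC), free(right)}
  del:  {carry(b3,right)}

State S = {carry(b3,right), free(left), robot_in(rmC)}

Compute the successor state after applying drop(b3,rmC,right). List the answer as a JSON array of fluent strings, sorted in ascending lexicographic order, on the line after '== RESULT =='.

Compute (S \ del) ∪ add:
  pre ⊆ S: {carry(b3,right), robot_in(rmC)} ⊆ S  — applicable
  S \ del = {free(left), robot_in(rmC)}
  ∪ add   = {ball_in(b3,rmC), free(left), free(right), robot_in(rmC)}

== RESULT ==
["ball_in(b3,rmC)", "free(left)", "free(right)", "robot_in(rmC)"]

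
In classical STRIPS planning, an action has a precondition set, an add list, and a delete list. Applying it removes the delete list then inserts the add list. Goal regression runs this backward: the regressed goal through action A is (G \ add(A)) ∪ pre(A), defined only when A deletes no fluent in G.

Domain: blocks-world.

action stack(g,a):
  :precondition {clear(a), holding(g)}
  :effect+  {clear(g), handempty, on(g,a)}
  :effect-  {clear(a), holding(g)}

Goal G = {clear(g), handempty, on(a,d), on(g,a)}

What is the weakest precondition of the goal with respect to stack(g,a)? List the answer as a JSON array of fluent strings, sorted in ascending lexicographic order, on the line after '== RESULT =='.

Regress:
  G ∩ del = {}  (empty — regression defined)
  G \ add = {clear(g), handempty, on(a,d), on(g,a)} \ {clear(g), handempty, on(g,a)} = {on(a,d)}
  ∪ pre   = {on(a,d)} ∪ {clear(a), holding(g)}
          = {clear(a), holding(g), on(a,d)}

== RESULT ==
["clear(a)", "holding(g)", "on(a,d)"]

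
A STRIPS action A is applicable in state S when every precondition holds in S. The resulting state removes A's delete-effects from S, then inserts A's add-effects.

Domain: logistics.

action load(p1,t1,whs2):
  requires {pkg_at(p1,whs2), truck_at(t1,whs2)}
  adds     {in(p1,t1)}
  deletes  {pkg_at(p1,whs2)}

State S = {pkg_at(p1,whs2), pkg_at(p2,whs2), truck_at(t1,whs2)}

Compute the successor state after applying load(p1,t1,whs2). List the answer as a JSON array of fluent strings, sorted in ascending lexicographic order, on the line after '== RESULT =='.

Progress:
  pre ⊆ S: {pkg_at(p1,whs2), truck_at(t1,whs2)} ⊆ S  — applicable
  S \ del = {pkg_at(p2,whs2), truck_at(t1,whs2)}
  ∪ add   = {in(p1,t1), pkg_at(p2,whs2), truck_at(t1,whs2)}

== RESULT ==
["in(p1,t1)", "pkg_at(p2,whs2)", "truck_at(t1,whs2)"]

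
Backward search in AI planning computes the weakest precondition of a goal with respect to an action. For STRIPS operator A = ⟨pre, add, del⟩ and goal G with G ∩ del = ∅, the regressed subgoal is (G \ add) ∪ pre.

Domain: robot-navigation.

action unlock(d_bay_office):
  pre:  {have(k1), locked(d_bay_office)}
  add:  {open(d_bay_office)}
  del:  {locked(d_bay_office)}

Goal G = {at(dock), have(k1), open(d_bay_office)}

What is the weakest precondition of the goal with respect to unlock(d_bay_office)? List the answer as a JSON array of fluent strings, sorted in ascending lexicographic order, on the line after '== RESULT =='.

Regress:
  G ∩ del = {}  (empty — regression defined)
  G \ add = {at(dock), have(k1), open(d_bay_office)} \ {open(d_bay_office)} = {at(dock), have(k1)}
  ∪ pre   = {at(dock), have(k1)} ∪ {have(k1), locked(d_bay_office)}
          = {at(dock), have(k1), locked(d_bay_office)}

== RESULT ==
["at(dock)", "have(k1)", "locked(d_bay_office)"]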